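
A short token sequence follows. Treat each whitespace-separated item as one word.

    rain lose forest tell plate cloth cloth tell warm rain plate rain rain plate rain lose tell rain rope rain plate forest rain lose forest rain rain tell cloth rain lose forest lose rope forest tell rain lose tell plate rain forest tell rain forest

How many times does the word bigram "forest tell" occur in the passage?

Scanning the 44 overlapping bigram windows for "forest tell":
  position 3–4: forest tell
  position 35–36: forest tell
  position 42–43: forest tell

3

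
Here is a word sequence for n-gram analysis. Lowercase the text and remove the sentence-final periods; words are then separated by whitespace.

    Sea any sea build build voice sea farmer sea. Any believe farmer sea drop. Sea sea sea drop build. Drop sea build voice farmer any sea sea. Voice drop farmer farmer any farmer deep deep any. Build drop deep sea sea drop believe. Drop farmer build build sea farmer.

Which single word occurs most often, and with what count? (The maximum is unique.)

Unigram frequencies (highest first):
  sea: 14
  farmer: 8
  build: 7
  drop: 7
  any: 5
  voice: 3
  … (2 more, each ≤ 3)

"sea", 14 times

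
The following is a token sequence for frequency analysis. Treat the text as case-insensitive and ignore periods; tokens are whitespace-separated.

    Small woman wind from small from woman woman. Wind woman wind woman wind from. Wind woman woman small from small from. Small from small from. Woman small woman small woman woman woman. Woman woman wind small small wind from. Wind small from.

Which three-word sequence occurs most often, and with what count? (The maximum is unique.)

"from small from", 4 times

Trigram frequencies (highest first):
  from small from: 4
  small from small: 3
  woman woman woman: 3
  woman wind from: 2
  small from woman: 2
  woman woman wind: 2
  … (20 more, each ≤ 2)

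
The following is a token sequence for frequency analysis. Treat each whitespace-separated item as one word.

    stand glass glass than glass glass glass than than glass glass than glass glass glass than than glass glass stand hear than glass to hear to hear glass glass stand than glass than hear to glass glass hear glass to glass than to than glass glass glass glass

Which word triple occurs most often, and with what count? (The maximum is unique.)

"than glass glass", 5 times

Trigram frequencies (highest first):
  than glass glass: 5
  glass glass than: 4
  glass glass glass: 4
  glass than glass: 2
  glass than than: 2
  than than glass: 2
  … (26 more, each ≤ 2)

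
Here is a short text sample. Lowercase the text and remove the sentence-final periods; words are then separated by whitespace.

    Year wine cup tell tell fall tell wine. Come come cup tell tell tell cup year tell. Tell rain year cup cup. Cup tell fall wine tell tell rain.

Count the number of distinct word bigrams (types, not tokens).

29 tokens → 28 bigram windows in total.
Repeated bigrams (each contributes count−1 duplicates):
  tell tell: 5
  cup tell: 3
  cup cup: 2
  tell fall: 2
  tell rain: 2
9 duplicate windows → 28 − 9 = 19 distinct.

19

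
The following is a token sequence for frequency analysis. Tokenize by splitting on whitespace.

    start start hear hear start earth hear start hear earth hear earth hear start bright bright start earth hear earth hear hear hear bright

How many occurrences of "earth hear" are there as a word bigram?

Scanning the 23 overlapping bigram windows for "earth hear":
  position 6–7: earth hear
  position 10–11: earth hear
  position 12–13: earth hear
  position 18–19: earth hear
  position 20–21: earth hear

5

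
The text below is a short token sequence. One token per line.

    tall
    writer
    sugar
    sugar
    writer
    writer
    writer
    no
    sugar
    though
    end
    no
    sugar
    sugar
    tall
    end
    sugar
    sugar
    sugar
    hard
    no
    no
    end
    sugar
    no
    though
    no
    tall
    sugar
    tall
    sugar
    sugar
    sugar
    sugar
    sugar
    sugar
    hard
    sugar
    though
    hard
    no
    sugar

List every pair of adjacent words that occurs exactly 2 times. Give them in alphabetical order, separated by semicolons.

Bigram counts meeting the condition (exactly 2 times):
  end sugar: 2
  hard no: 2
  sugar hard: 2
  sugar tall: 2
  sugar though: 2
  tall sugar: 2
  writer writer: 2

end sugar; hard no; sugar hard; sugar tall; sugar though; tall sugar; writer writer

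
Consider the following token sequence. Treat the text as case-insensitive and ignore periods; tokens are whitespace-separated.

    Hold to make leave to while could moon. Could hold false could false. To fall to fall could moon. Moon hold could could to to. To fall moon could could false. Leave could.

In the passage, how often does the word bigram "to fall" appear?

Scanning the 32 overlapping bigram windows for "to fall":
  position 14–15: to fall
  position 16–17: to fall
  position 26–27: to fall

3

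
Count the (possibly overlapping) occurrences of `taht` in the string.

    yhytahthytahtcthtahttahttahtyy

Sliding a length-4 window over the 30 characters (27 positions):
  position 4–7: taht
  position 10–13: taht
  position 17–20: taht
  position 21–24: taht
  position 25–28: taht

5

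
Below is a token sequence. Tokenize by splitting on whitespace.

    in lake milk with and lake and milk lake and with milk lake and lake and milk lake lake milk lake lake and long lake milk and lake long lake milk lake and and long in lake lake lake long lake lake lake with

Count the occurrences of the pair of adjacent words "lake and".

Scanning the 43 overlapping bigram windows for "lake and":
  position 6–7: lake and
  position 9–10: lake and
  position 13–14: lake and
  position 15–16: lake and
  position 22–23: lake and
  position 32–33: lake and

6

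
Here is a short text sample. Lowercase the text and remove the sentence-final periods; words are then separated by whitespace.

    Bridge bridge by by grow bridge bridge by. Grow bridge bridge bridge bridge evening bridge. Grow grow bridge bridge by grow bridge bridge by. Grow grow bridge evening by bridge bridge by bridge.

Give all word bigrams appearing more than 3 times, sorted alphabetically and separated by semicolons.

Bigram counts meeting the condition (more than 3 times):
  bridge bridge: 8
  bridge by: 5
  by grow: 4
  grow bridge: 5

bridge bridge; bridge by; by grow; grow bridge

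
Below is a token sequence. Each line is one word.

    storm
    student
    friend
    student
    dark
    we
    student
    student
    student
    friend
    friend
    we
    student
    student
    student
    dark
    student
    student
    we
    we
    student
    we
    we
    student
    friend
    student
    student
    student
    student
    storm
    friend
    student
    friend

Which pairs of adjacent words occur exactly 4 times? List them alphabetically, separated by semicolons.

student friend; we student

Bigram counts meeting the condition (exactly 4 times):
  student friend: 4
  we student: 4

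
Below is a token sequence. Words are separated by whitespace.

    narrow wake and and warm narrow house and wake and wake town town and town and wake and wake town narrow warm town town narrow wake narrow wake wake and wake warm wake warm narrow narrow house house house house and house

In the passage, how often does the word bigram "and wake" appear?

Scanning the 41 overlapping bigram windows for "and wake":
  position 8–9: and wake
  position 10–11: and wake
  position 16–17: and wake
  position 18–19: and wake
  position 30–31: and wake

5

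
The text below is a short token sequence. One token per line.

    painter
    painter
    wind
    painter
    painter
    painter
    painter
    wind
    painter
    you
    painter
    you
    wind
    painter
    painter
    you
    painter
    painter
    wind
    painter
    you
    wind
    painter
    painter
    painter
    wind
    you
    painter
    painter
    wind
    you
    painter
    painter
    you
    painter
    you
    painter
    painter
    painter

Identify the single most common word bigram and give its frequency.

"painter painter", 12 times

Bigram frequencies (highest first):
  painter painter: 12
  painter you: 6
  you painter: 6
  painter wind: 5
  wind painter: 5
  you wind: 2
  … (1 more, each ≤ 2)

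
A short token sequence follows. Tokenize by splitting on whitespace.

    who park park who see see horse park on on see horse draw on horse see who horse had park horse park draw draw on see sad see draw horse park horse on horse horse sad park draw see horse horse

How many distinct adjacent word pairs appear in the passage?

30

41 tokens → 40 bigram windows in total.
Repeated bigrams (each contributes count−1 duplicates):
  horse park: 3
  see horse: 3
  draw on: 2
  horse horse: 2
  on horse: 2
  on see: 2
  park draw: 2
  park horse: 2
10 duplicate windows → 40 − 10 = 30 distinct.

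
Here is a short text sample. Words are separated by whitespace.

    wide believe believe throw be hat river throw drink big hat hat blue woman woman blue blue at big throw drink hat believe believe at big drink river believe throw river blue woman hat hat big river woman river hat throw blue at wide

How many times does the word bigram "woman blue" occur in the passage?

1

Scanning the 43 overlapping bigram windows for "woman blue":
  position 15–16: woman blue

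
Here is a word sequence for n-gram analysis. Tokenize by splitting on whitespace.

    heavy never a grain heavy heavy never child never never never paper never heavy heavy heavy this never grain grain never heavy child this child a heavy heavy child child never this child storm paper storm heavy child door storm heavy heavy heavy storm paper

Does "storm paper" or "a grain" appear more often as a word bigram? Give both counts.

"storm paper": 2 occurrences
"a grain": 1 occurrence

"storm paper" (2 vs 1)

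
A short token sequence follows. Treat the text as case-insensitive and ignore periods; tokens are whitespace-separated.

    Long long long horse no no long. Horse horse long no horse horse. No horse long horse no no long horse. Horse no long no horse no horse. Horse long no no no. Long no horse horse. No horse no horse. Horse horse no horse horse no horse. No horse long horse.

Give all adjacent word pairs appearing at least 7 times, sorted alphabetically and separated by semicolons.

Bigram counts meeting the condition (at least 7 times):
  horse horse: 8
  horse no: 10
  no horse: 10

horse horse; horse no; no horse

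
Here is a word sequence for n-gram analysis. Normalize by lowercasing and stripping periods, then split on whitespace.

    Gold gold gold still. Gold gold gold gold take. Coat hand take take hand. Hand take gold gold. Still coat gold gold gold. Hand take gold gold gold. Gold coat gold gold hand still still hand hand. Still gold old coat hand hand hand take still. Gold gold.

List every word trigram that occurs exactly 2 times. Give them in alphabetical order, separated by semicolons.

coat gold gold; gold gold hand; gold gold still; hand hand take; hand take gold; still gold gold; take gold gold

Trigram counts meeting the condition (exactly 2 times):
  coat gold gold: 2
  gold gold hand: 2
  gold gold still: 2
  hand hand take: 2
  hand take gold: 2
  still gold gold: 2
  take gold gold: 2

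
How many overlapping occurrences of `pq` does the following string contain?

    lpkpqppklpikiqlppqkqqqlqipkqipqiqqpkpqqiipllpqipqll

6

Sliding a length-2 window over the 51 characters (50 positions):
  position 4–5: pq
  position 17–18: pq
  position 30–31: pq
  position 37–38: pq
  position 45–46: pq
  position 48–49: pq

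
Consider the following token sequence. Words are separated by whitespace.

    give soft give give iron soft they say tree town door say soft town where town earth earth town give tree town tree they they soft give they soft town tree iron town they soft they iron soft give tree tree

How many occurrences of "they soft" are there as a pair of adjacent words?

Scanning the 40 overlapping bigram windows for "they soft":
  position 25–26: they soft
  position 28–29: they soft
  position 34–35: they soft

3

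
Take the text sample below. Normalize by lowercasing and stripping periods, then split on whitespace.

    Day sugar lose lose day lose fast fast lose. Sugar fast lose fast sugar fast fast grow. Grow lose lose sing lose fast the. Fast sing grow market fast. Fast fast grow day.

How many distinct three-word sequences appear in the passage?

30

33 tokens → 31 trigram windows in total.
Repeated trigrams (each contributes count−1 duplicates):
  fast fast grow: 2
1 duplicate windows → 31 − 1 = 30 distinct.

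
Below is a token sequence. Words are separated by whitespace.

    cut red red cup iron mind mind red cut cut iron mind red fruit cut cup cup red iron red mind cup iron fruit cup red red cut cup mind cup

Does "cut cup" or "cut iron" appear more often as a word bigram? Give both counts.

"cut cup" (2 vs 1)

"cut cup": 2 occurrences
"cut iron": 1 occurrence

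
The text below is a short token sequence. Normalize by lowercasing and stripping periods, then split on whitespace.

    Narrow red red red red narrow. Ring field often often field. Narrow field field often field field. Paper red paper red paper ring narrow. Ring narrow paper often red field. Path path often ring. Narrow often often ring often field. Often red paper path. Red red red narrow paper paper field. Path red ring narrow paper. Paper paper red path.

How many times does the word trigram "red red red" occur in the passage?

3

Scanning the 58 overlapping trigram windows for "red red red":
  position 2–4: red red red
  position 3–5: red red red
  position 45–47: red red red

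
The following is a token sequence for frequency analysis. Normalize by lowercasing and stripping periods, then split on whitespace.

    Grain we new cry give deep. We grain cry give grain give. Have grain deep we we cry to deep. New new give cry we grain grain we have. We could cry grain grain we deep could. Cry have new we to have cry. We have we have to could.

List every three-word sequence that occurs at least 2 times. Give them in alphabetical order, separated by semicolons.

Trigram counts meeting the condition (at least 2 times):
  grain grain we: 2
  we have we: 2

grain grain we; we have we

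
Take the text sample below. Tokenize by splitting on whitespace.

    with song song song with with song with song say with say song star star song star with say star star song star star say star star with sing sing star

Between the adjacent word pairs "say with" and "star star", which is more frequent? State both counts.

"say with": 1 occurrence
"star star": 4 occurrences

"star star" (4 vs 1)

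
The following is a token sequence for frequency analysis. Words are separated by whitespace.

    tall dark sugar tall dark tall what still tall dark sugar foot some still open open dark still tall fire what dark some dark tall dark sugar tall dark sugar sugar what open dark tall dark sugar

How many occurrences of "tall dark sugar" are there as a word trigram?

5

Scanning the 35 overlapping trigram windows for "tall dark sugar":
  position 1–3: tall dark sugar
  position 9–11: tall dark sugar
  position 25–27: tall dark sugar
  position 28–30: tall dark sugar
  position 35–37: tall dark sugar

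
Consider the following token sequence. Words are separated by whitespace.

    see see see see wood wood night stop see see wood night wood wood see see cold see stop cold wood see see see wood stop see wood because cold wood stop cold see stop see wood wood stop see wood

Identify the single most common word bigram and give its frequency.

"see see", 7 times

Bigram frequencies (highest first):
  see see: 7
  see wood: 6
  stop see: 4
  wood wood: 3
  wood stop: 3
  wood night: 2
  … (10 more, each ≤ 2)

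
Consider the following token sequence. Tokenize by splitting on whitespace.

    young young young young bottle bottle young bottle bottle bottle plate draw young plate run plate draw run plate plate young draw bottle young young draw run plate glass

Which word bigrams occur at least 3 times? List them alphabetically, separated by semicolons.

bottle bottle; run plate; young young

Bigram counts meeting the condition (at least 3 times):
  bottle bottle: 3
  run plate: 3
  young young: 4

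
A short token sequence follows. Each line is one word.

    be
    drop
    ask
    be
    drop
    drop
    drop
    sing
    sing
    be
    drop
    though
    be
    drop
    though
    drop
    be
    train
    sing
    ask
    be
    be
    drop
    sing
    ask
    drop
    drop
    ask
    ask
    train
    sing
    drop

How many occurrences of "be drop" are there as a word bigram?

5

Scanning the 31 overlapping bigram windows for "be drop":
  position 1–2: be drop
  position 4–5: be drop
  position 10–11: be drop
  position 13–14: be drop
  position 22–23: be drop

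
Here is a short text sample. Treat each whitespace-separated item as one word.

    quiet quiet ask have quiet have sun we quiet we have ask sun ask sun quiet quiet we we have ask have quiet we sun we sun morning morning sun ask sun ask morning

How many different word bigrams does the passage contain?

20

34 tokens → 33 bigram windows in total.
Repeated bigrams (each contributes count−1 duplicates):
  ask sun: 3
  quiet we: 3
  sun ask: 3
  ask have: 2
  have ask: 2
  have quiet: 2
  quiet quiet: 2
  sun we: 2
  … (2 more repeated)
13 duplicate windows → 33 − 13 = 20 distinct.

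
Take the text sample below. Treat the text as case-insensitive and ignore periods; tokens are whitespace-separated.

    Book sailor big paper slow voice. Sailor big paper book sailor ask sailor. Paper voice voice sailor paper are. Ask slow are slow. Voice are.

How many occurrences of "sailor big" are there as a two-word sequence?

2

Scanning the 24 overlapping bigram windows for "sailor big":
  position 2–3: sailor big
  position 7–8: sailor big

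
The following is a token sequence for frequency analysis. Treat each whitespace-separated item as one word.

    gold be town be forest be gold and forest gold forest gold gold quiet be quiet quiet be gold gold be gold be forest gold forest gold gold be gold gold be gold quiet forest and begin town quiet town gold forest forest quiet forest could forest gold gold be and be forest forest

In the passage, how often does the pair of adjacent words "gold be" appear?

Scanning the 53 overlapping bigram windows for "gold be":
  position 1–2: gold be
  position 20–21: gold be
  position 22–23: gold be
  position 28–29: gold be
  position 31–32: gold be
  position 49–50: gold be

6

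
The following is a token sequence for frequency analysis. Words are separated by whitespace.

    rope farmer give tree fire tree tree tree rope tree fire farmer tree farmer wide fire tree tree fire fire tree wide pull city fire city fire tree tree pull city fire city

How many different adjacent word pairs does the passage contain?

20

33 tokens → 32 bigram windows in total.
Repeated bigrams (each contributes count−1 duplicates):
  fire tree: 4
  tree tree: 4
  city fire: 3
  tree fire: 3
  fire city: 2
  pull city: 2
12 duplicate windows → 32 − 12 = 20 distinct.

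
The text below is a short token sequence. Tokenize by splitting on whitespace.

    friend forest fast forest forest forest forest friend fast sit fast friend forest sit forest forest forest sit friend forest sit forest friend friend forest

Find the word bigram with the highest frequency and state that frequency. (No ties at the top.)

Bigram frequencies (highest first):
  forest forest: 5
  friend forest: 4
  forest sit: 3
  forest friend: 2
  sit forest: 2
  forest fast: 1
  … (7 more, each ≤ 1)

"forest forest", 5 times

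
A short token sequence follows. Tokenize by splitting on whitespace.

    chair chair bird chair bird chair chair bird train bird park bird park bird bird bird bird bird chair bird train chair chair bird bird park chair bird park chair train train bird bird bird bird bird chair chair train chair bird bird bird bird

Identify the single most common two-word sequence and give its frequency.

"bird bird", 12 times

Bigram frequencies (highest first):
  bird bird: 12
  chair bird: 7
  chair chair: 4
  bird chair: 4
  bird park: 4
  bird train: 2
  … (6 more, each ≤ 2)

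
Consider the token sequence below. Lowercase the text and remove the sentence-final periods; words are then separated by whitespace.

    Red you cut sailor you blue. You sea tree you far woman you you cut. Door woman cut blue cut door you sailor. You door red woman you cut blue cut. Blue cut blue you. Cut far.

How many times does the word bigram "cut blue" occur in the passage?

Scanning the 36 overlapping bigram windows for "cut blue":
  position 18–19: cut blue
  position 29–30: cut blue
  position 31–32: cut blue
  position 33–34: cut blue

4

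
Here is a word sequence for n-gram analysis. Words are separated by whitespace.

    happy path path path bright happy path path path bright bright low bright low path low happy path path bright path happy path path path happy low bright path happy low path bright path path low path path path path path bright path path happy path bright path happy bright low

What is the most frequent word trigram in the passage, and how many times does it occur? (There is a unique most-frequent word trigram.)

Trigram frequencies (highest first):
  path path path: 6
  happy path path: 4
  path path bright: 4
  path bright path: 4
  bright path happy: 3
  path happy path: 2
  … (23 more, each ≤ 2)

"path path path", 6 times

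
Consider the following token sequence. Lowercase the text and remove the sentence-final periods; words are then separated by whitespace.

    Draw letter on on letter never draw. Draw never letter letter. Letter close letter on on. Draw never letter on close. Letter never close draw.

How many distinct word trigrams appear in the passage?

25 tokens → 23 trigram windows in total.
Repeated trigrams (each contributes count−1 duplicates):
  draw never letter: 2
  letter on on: 2
2 duplicate windows → 23 − 2 = 21 distinct.

21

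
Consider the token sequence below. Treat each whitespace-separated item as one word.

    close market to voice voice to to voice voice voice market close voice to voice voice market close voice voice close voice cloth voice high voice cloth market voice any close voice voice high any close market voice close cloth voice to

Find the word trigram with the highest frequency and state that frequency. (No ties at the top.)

"to voice voice", 3 times

Trigram frequencies (highest first):
  to voice voice: 3
  voice voice market: 2
  voice market close: 2
  market close voice: 2
  close voice voice: 2
  close market to: 1
  … (28 more, each ≤ 1)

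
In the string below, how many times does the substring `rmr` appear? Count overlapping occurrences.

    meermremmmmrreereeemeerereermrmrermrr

4

Sliding a length-3 window over the 37 characters (35 positions):
  position 4–6: rmr
  position 28–30: rmr
  position 30–32: rmr
  position 34–36: rmr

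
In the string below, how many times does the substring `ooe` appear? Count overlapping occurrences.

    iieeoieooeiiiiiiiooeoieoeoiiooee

Sliding a length-3 window over the 32 characters (30 positions):
  position 8–10: ooe
  position 18–20: ooe
  position 29–31: ooe

3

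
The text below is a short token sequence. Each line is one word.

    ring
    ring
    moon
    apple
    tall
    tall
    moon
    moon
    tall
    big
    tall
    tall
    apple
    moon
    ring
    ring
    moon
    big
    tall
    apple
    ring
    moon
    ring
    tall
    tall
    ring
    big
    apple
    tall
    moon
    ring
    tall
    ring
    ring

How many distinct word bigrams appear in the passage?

34 tokens → 33 bigram windows in total.
Repeated bigrams (each contributes count−1 duplicates):
  moon ring: 3
  ring moon: 3
  ring ring: 3
  tall tall: 3
  apple tall: 2
  big tall: 2
  ring tall: 2
  tall apple: 2
  … (2 more repeated)
14 duplicate windows → 33 − 14 = 19 distinct.

19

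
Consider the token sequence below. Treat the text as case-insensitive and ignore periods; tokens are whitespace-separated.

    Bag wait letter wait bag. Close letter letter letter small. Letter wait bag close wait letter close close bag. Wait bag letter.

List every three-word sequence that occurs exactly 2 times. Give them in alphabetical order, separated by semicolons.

letter wait bag; wait bag close

Trigram counts meeting the condition (exactly 2 times):
  letter wait bag: 2
  wait bag close: 2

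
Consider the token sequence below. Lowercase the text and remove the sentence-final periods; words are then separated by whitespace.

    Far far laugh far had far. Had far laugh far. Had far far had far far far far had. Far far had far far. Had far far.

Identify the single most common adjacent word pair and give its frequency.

"far far", 8 times

Bigram frequencies (highest first):
  far far: 8
  far had: 7
  had far: 7
  far laugh: 2
  laugh far: 2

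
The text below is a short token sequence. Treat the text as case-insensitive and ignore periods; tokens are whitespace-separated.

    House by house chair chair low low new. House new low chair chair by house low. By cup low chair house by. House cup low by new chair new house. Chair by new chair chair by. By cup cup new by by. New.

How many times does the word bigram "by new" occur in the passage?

3

Scanning the 42 overlapping bigram windows for "by new":
  position 26–27: by new
  position 32–33: by new
  position 42–43: by new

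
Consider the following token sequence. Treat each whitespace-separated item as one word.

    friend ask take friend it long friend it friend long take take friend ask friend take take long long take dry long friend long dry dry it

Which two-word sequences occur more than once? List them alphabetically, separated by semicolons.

friend ask; friend it; friend long; long friend; long take; take friend; take take

Bigram counts meeting the condition (more than once):
  friend ask: 2
  friend it: 2
  friend long: 2
  long friend: 2
  long take: 2
  take friend: 2
  take take: 2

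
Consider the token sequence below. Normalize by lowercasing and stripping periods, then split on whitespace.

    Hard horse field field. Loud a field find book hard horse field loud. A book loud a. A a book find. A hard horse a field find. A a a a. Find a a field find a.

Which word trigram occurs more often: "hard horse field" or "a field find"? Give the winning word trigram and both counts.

"a field find" (3 vs 2)

"hard horse field": 2 occurrences
"a field find": 3 occurrences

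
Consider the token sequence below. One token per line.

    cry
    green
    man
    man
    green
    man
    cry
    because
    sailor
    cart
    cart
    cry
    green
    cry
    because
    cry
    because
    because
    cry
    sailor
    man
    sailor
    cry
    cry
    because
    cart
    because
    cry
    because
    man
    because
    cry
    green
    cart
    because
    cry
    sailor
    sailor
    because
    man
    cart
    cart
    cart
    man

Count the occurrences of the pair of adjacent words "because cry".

Scanning the 43 overlapping bigram windows for "because cry":
  position 15–16: because cry
  position 18–19: because cry
  position 27–28: because cry
  position 31–32: because cry
  position 35–36: because cry

5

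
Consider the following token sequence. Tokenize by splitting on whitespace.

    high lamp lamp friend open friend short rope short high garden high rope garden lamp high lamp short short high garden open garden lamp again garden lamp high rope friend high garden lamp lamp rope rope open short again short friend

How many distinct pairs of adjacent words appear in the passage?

41 tokens → 40 bigram windows in total.
Repeated bigrams (each contributes count−1 duplicates):
  garden lamp: 4
  high garden: 3
  high lamp: 2
  high rope: 2
  lamp high: 2
  lamp lamp: 2
  short high: 2
10 duplicate windows → 40 − 10 = 30 distinct.

30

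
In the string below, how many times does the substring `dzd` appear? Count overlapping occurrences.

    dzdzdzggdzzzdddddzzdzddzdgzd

Sliding a length-3 window over the 28 characters (26 positions):
  position 1–3: dzd
  position 3–5: dzd
  position 20–22: dzd
  position 23–25: dzd

4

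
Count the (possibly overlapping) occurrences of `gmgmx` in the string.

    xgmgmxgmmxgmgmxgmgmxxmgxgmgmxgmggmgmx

Sliding a length-5 window over the 37 characters (33 positions):
  position 2–6: gmgmx
  position 11–15: gmgmx
  position 16–20: gmgmx
  position 25–29: gmgmx
  position 33–37: gmgmx

5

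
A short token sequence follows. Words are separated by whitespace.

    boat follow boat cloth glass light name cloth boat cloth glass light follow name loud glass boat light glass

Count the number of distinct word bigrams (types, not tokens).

19 tokens → 18 bigram windows in total.
Repeated bigrams (each contributes count−1 duplicates):
  boat cloth: 2
  cloth glass: 2
  glass light: 2
3 duplicate windows → 18 − 3 = 15 distinct.

15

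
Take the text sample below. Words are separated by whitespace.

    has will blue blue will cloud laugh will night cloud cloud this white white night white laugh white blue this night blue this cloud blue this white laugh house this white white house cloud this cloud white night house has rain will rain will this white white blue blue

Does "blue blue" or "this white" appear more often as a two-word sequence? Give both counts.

"this white" (4 vs 2)

"blue blue": 2 occurrences
"this white": 4 occurrences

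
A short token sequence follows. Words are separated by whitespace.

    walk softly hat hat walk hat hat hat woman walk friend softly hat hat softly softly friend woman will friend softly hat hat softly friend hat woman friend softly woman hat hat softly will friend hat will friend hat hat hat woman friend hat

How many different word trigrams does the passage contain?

33

44 tokens → 42 trigram windows in total.
Repeated trigrams (each contributes count−1 duplicates):
  hat hat softly: 3
  softly hat hat: 3
  friend softly hat: 2
  hat hat hat: 2
  hat hat woman: 2
  hat woman friend: 2
  will friend hat: 2
9 duplicate windows → 42 − 9 = 33 distinct.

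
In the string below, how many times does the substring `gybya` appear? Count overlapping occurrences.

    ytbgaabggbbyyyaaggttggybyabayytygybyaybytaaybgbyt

Sliding a length-5 window over the 49 characters (45 positions):
  position 22–26: gybya
  position 33–37: gybya

2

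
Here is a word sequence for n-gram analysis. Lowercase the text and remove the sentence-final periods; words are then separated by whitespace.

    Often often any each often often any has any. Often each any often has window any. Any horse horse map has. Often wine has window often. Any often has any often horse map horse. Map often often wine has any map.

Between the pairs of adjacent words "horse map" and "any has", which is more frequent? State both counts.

"horse map" (3 vs 1)

"horse map": 3 occurrences
"any has": 1 occurrence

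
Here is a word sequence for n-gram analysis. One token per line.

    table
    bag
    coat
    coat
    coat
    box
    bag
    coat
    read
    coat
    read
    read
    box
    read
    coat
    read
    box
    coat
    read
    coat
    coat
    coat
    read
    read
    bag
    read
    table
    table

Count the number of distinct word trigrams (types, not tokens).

28 tokens → 26 trigram windows in total.
Repeated trigrams (each contributes count−1 duplicates):
  coat coat coat: 2
  coat read coat: 2
  coat read read: 2
  read coat read: 2
4 duplicate windows → 26 − 4 = 22 distinct.

22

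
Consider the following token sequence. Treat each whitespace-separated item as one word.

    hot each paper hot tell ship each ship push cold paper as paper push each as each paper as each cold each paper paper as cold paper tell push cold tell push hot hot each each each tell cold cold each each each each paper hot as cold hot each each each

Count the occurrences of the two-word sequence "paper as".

Scanning the 51 overlapping bigram windows for "paper as":
  position 11–12: paper as
  position 18–19: paper as
  position 24–25: paper as

3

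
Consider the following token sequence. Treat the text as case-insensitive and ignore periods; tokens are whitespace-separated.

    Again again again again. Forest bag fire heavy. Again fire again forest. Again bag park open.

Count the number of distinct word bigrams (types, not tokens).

16 tokens → 15 bigram windows in total.
Repeated bigrams (each contributes count−1 duplicates):
  again again: 3
  again forest: 2
3 duplicate windows → 15 − 3 = 12 distinct.

12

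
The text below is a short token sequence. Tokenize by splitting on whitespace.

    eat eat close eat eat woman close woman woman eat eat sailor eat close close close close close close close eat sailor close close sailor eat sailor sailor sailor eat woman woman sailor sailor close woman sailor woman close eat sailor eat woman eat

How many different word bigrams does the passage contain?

16

44 tokens → 43 bigram windows in total.
Repeated bigrams (each contributes count−1 duplicates):
  close close: 7
  eat sailor: 4
  sailor eat: 4
  close eat: 3
  eat eat: 3
  eat woman: 3
  sailor sailor: 3
  close woman: 2
  … (6 more repeated)
27 duplicate windows → 43 − 27 = 16 distinct.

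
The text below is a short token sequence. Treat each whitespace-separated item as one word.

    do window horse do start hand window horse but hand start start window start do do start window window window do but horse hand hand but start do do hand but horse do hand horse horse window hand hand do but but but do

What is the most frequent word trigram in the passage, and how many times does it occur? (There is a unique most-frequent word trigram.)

Trigram frequencies (highest first):
  start do do: 2
  do window horse: 1
  window horse do: 1
  horse do start: 1
  do start hand: 1
  start hand window: 1
  … (35 more, each ≤ 1)

"start do do", 2 times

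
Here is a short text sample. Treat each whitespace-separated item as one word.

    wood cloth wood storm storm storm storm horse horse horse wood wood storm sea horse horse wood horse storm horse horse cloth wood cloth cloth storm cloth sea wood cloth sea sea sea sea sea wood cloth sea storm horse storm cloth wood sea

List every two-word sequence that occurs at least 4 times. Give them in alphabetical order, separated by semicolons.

Bigram counts meeting the condition (at least 4 times):
  horse horse: 4
  sea sea: 4
  wood cloth: 4

horse horse; sea sea; wood cloth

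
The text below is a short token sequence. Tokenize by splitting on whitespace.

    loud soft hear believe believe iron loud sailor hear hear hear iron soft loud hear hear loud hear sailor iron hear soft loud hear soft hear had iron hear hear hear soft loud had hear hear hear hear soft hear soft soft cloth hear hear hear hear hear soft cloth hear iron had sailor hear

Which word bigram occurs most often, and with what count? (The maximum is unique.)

Bigram frequencies (highest first):
  hear hear: 12
  hear soft: 6
  soft hear: 3
  soft loud: 3
  loud hear: 3
  sailor hear: 2
  … (21 more, each ≤ 2)

"hear hear", 12 times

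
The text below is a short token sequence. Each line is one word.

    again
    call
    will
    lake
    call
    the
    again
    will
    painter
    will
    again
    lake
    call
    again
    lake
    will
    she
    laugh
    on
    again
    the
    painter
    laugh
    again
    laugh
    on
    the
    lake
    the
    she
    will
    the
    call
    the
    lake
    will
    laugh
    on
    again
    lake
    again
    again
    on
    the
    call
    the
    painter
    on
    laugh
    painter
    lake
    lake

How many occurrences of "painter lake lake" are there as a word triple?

1

Scanning the 50 overlapping trigram windows for "painter lake lake":
  position 50–52: painter lake lake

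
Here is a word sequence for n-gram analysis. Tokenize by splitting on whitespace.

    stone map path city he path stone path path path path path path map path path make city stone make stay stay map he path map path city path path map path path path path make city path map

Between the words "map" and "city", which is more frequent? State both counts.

"map" (6 vs 4)

"map": 6 occurrences
"city": 4 occurrences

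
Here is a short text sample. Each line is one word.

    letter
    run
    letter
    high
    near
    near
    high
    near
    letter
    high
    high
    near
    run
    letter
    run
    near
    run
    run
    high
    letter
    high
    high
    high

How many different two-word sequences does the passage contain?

23 tokens → 22 bigram windows in total.
Repeated bigrams (each contributes count−1 duplicates):
  high high: 3
  high near: 3
  letter high: 3
  letter run: 2
  near run: 2
  run letter: 2
9 duplicate windows → 22 − 9 = 13 distinct.

13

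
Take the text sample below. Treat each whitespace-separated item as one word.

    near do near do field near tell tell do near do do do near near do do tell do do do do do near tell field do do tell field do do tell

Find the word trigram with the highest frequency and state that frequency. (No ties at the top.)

"do do do", 4 times

Trigram frequencies (highest first):
  do do do: 4
  do do tell: 3
  do near do: 2
  near do do: 2
  do do near: 2
  tell field do: 2
  … (15 more, each ≤ 2)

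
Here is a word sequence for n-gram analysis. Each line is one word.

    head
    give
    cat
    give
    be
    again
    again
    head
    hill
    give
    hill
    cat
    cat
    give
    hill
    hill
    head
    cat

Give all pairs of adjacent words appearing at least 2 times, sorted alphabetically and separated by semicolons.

cat give; give hill

Bigram counts meeting the condition (at least 2 times):
  cat give: 2
  give hill: 2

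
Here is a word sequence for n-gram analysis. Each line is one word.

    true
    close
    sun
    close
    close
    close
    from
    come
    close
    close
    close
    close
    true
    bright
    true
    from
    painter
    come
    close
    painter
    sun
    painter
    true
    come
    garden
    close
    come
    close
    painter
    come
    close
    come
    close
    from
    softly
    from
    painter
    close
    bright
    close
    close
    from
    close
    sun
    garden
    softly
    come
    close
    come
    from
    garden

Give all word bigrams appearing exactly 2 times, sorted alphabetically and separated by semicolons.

Bigram counts meeting the condition (exactly 2 times):
  close painter: 2
  close sun: 2
  from painter: 2
  painter come: 2

close painter; close sun; from painter; painter come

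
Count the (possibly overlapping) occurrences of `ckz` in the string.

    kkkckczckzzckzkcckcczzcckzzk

3

Sliding a length-3 window over the 28 characters (26 positions):
  position 8–10: ckz
  position 12–14: ckz
  position 24–26: ckz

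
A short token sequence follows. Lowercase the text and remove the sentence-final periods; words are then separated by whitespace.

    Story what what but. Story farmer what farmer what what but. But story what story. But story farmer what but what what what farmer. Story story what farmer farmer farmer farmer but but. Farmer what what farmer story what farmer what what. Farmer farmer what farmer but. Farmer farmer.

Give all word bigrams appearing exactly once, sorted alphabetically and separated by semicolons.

but what; story but; story story; what story

Bigram counts meeting the condition (exactly once):
  but what: 1
  story but: 1
  story story: 1
  what story: 1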